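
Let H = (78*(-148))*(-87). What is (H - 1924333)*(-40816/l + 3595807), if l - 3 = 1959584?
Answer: -6482628113504614465/1959587 ≈ -3.3082e+12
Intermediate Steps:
l = 1959587 (l = 3 + 1959584 = 1959587)
H = 1004328 (H = -11544*(-87) = 1004328)
(H - 1924333)*(-40816/l + 3595807) = (1004328 - 1924333)*(-40816/1959587 + 3595807) = -920005*(-40816*1/1959587 + 3595807) = -920005*(-40816/1959587 + 3595807) = -920005*7046296610893/1959587 = -6482628113504614465/1959587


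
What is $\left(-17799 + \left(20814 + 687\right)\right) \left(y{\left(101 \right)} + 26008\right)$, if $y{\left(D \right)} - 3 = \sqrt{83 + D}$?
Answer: $96292722 + 7404 \sqrt{46} \approx 9.6343 \cdot 10^{7}$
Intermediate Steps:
$y{\left(D \right)} = 3 + \sqrt{83 + D}$
$\left(-17799 + \left(20814 + 687\right)\right) \left(y{\left(101 \right)} + 26008\right) = \left(-17799 + \left(20814 + 687\right)\right) \left(\left(3 + \sqrt{83 + 101}\right) + 26008\right) = \left(-17799 + 21501\right) \left(\left(3 + \sqrt{184}\right) + 26008\right) = 3702 \left(\left(3 + 2 \sqrt{46}\right) + 26008\right) = 3702 \left(26011 + 2 \sqrt{46}\right) = 96292722 + 7404 \sqrt{46}$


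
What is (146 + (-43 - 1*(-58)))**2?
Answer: 25921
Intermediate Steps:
(146 + (-43 - 1*(-58)))**2 = (146 + (-43 + 58))**2 = (146 + 15)**2 = 161**2 = 25921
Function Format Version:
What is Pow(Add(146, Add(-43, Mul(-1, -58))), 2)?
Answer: 25921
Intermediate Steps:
Pow(Add(146, Add(-43, Mul(-1, -58))), 2) = Pow(Add(146, Add(-43, 58)), 2) = Pow(Add(146, 15), 2) = Pow(161, 2) = 25921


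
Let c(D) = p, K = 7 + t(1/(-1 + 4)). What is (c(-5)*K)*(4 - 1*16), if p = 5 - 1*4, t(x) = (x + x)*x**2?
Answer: -764/9 ≈ -84.889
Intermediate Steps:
t(x) = 2*x**3 (t(x) = (2*x)*x**2 = 2*x**3)
p = 1 (p = 5 - 4 = 1)
K = 191/27 (K = 7 + 2*(1/(-1 + 4))**3 = 7 + 2*(1/3)**3 = 7 + 2*(1/27) = 7 + 2/27 = 191/27 ≈ 7.0741)
c(D) = 1
(c(-5)*K)*(4 - 1*16) = (1*(191/27))*(4 - 1*16) = 191*(4 - 16)/27 = (191/27)*(-12) = -764/9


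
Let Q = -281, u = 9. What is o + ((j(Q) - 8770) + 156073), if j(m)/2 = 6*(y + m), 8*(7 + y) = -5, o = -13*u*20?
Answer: 282999/2 ≈ 1.4150e+5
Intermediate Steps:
o = -2340 (o = -13*9*20 = -117*20 = -2340)
y = -61/8 (y = -7 + (⅛)*(-5) = -7 - 5/8 = -61/8 ≈ -7.6250)
j(m) = -183/2 + 12*m (j(m) = 2*(6*(-61/8 + m)) = 2*(-183/4 + 6*m) = -183/2 + 12*m)
o + ((j(Q) - 8770) + 156073) = -2340 + (((-183/2 + 12*(-281)) - 8770) + 156073) = -2340 + (((-183/2 - 3372) - 8770) + 156073) = -2340 + ((-6927/2 - 8770) + 156073) = -2340 + (-24467/2 + 156073) = -2340 + 287679/2 = 282999/2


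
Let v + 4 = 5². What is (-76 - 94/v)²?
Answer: 2856100/441 ≈ 6476.4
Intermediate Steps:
v = 21 (v = -4 + 5² = -4 + 25 = 21)
(-76 - 94/v)² = (-76 - 94/21)² = (-1690/21)² = 2856100/441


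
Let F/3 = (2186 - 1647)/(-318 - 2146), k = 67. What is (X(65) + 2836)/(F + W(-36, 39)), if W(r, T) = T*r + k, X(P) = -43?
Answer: -12768/6115 ≈ -2.0880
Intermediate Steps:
F = -21/32 (F = 3*((2186 - 1647)/(-318 - 2146)) = 3*(539/(-2464)) = 3*(539*(-1/2464)) = 3*(-7/32) = -21/32 ≈ -0.65625)
W(r, T) = 67 + T*r (W(r, T) = T*r + 67 = 67 + T*r)
(X(65) + 2836)/(F + W(-36, 39)) = (-43 + 2836)/(-21/32 + (67 + 39*(-36))) = 2793/(-21/32 + (67 - 1404)) = 2793/(-21/32 - 1337) = 2793/(-42805/32) = 2793*(-32/42805) = -12768/6115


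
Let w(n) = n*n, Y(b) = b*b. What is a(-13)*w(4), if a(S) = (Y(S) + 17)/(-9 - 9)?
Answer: -496/3 ≈ -165.33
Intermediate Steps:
Y(b) = b²
a(S) = -17/18 - S²/18 (a(S) = (S² + 17)/(-9 - 9) = (17 + S²)/(-18) = (17 + S²)*(-1/18) = -17/18 - S²/18)
w(n) = n²
a(-13)*w(4) = (-17/18 - 1/18*(-13)²)*4² = (-17/18 - 1/18*169)*16 = (-17/18 - 169/18)*16 = -31/3*16 = -496/3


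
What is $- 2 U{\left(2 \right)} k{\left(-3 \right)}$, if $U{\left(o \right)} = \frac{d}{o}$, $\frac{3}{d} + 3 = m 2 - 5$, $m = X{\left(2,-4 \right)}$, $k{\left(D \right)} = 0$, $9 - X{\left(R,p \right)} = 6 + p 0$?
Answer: $0$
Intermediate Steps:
$X{\left(R,p \right)} = 3$ ($X{\left(R,p \right)} = 9 - \left(6 + p 0\right) = 9 - \left(6 + 0\right) = 9 - 6 = 3$)
$m = 3$
$d = - \frac{3}{2}$ ($d = \frac{3}{-3 + \left(3 \cdot 2 - 5\right)} = \frac{3}{-3 + \left(6 - 5\right)} = \frac{3}{-3 + 1} = \frac{3}{-2} = 3 \left(- \frac{1}{2}\right) = - \frac{3}{2} \approx -1.5$)
$U{\left(o \right)} = - \frac{3}{2 o}$
$- 2 U{\left(2 \right)} k{\left(-3 \right)} = - 2 \left(- \frac{3}{2 \cdot 2}\right) 0 = - 2 \left(\left(- \frac{3}{2}\right) \frac{1}{2}\right) 0 = \left(-2\right) \left(- \frac{3}{4}\right) 0 = \frac{3}{2} \cdot 0 = 0$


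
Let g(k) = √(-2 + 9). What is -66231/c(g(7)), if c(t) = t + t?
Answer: -66231*√7/14 ≈ -12516.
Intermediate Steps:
g(k) = √7
c(t) = 2*t
-66231/c(g(7)) = -66231*√7/14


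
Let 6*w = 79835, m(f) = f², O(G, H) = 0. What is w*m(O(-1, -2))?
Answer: 0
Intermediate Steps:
w = 79835/6 (w = (⅙)*79835 = 79835/6 ≈ 13306.)
w*m(O(-1, -2)) = (79835/6)*0² = (79835/6)*0 = 0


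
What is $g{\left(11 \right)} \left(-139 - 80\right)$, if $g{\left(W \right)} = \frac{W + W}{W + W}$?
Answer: $-219$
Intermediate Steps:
$g{\left(W \right)} = 1$ ($g{\left(W \right)} = \frac{2 W}{2 W} = 2 W \frac{1}{2 W} = 1$)
$g{\left(11 \right)} \left(-139 - 80\right) = 1 \left(-139 - 80\right) = 1 \left(-219\right) = -219$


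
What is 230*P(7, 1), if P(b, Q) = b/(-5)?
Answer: -322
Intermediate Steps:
P(b, Q) = -b/5 (P(b, Q) = b*(-⅕) = -b/5)
230*P(7, 1) = 230*(-⅕*7) = 230*(-7/5) = -322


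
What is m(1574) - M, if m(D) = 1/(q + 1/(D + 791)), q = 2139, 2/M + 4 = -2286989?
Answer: 5418855917/11569293820848 ≈ 0.00046838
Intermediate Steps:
M = -2/2286993 (M = 2/(-4 - 2286989) = 2/(-2286993) = 2*(-1/2286993) = -2/2286993 ≈ -8.7451e-7)
m(D) = 1/(2139 + 1/(791 + D)) (m(D) = 1/(2139 + 1/(D + 791)) = 1/(2139 + 1/(791 + D)))
m(1574) - M = (791 + 1574)/(1691950 + 2139*1574) - 1*(-2/2286993) = 2365/(1691950 + 3366786) + 2/2286993 = 2365/5058736 + 2/2286993 = 5418855917/11569293820848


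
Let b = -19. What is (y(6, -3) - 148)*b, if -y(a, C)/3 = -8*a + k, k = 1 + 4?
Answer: 361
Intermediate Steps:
k = 5
y(a, C) = -15 + 24*a (y(a, C) = -3*(-8*a + 5) = -3*(5 - 8*a) = -15 + 24*a)
(y(6, -3) - 148)*b = ((-15 + 24*6) - 148)*(-19) = ((-15 + 144) - 148)*(-19) = (129 - 148)*(-19) = -19*(-19) = 361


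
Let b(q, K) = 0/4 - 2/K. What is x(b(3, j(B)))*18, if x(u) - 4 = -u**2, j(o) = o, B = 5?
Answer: 1728/25 ≈ 69.120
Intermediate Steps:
b(q, K) = -2/K (b(q, K) = 0*(1/4) - 2/K = 0 - 2/K = -2/K)
x(u) = 4 - u**2
x(b(3, j(B)))*18 = (4 - (-2/5)**2)*18 = (4 - 1*4/25)*18 = (4 - 4/25)*18 = (96/25)*18 = 1728/25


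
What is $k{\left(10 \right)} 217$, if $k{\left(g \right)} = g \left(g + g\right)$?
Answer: $43400$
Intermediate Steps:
$k{\left(g \right)} = 2 g^{2}$ ($k{\left(g \right)} = g 2 g = 2 g^{2}$)
$k{\left(10 \right)} 217 = 2 \cdot 10^{2} \cdot 217 = 2 \cdot 100 \cdot 217 = 200 \cdot 217 = 43400$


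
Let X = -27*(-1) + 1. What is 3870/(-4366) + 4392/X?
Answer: 2383389/15281 ≈ 155.97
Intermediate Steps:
X = 28 (X = 27 + 1 = 28)
3870/(-4366) + 4392/X = 3870/(-4366) + 4392/28 = 3870*(-1/4366) + 4392*(1/28) = -1935/2183 + 1098/7 = 2383389/15281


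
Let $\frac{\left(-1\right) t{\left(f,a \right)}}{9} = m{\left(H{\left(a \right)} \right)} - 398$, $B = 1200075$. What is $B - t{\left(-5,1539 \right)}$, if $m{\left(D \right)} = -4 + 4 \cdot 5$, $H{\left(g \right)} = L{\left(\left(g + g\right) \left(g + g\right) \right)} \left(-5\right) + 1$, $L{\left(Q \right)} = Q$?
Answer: $1196637$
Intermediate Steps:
$H{\left(g \right)} = 1 - 20 g^{2}$ ($H{\left(g \right)} = \left(g + g\right) \left(g + g\right) \left(-5\right) + 1 = 2 g 2 g \left(-5\right) + 1 = 4 g^{2} \left(-5\right) + 1 = - 20 g^{2} + 1 = 1 - 20 g^{2}$)
$m{\left(D \right)} = 16$ ($m{\left(D \right)} = -4 + 20 = 16$)
$t{\left(f,a \right)} = 3438$ ($t{\left(f,a \right)} = - 9 \left(16 - 398\right) = \left(-9\right) \left(-382\right) = 3438$)
$B - t{\left(-5,1539 \right)} = 1200075 - 3438 = 1196637$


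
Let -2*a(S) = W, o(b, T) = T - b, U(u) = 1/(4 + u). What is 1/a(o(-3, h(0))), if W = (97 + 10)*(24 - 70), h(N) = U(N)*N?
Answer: 1/2461 ≈ 0.00040634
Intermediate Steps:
h(N) = N/(4 + N)
W = -4922 (W = 107*(-46) = -4922)
a(S) = 2461 (a(S) = -1/2*(-4922) = 2461)
1/a(o(-3, h(0))) = 1/2461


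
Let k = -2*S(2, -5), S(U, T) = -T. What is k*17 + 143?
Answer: -27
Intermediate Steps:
k = -10 (k = -(-2)*(-5) = -2*5 = -10)
k*17 + 143 = -10*17 + 143 = -170 + 143 = -27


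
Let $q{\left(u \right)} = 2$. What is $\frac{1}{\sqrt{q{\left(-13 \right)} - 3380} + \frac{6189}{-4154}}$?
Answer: $- \frac{8569702}{19442704123} - \frac{17255716 i \sqrt{3378}}{58328112369} \approx -0.00044077 - 0.017194 i$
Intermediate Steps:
$\frac{1}{\sqrt{q{\left(-13 \right)} - 3380} + \frac{6189}{-4154}} = \frac{1}{\sqrt{2 - 3380} + \frac{6189}{-4154}} = \frac{1}{\sqrt{-3378} + 6189 \left(- \frac{1}{4154}\right)} = \frac{1}{i \sqrt{3378} - \frac{6189}{4154}} = \frac{1}{- \frac{6189}{4154} + i \sqrt{3378}}$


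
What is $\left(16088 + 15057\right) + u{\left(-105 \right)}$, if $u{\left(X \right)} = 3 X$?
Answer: $30830$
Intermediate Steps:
$\left(16088 + 15057\right) + u{\left(-105 \right)} = \left(16088 + 15057\right) + 3 \left(-105\right) = 31145 - 315 = 30830$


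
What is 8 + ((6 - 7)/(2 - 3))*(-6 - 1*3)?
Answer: -1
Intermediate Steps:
8 + ((6 - 7)/(2 - 3))*(-6 - 1*3) = 8 + (-1/(-1))*(-6 - 3) = 8 - 1*(-1)*(-9) = 8 + 1*(-9) = 8 - 9 = -1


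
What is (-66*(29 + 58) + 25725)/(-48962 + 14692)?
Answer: -19983/34270 ≈ -0.58311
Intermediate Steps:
(-66*(29 + 58) + 25725)/(-48962 + 14692) = (-66*87 + 25725)/(-34270) = (-5742 + 25725)*(-1/34270) = 19983*(-1/34270) = -19983/34270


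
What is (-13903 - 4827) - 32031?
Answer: -50761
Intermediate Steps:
(-13903 - 4827) - 32031 = -18730 - 32031 = -50761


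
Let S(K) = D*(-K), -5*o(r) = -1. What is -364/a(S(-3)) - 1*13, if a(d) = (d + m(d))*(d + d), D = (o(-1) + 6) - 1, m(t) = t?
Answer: -6259/468 ≈ -13.374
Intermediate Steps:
o(r) = ⅕ (o(r) = -⅕*(-1) = ⅕)
D = 26/5 (D = (⅕ + 6) - 1 = 31/5 - 1 = 26/5 ≈ 5.2000)
S(K) = -26*K/5 (S(K) = 26*(-K)/5 = -26*K/5)
a(d) = 4*d² (a(d) = (d + d)*(d + d) = (2*d)*(2*d) = 4*d²)
-364/a(S(-3)) - 1*13 = -364/(4*(-26/5*(-3))²) - 1*13 = -364/(4*(78/5)²) - 13 = -364/(4*(6084/25)) - 13 = -364/24336/25 - 13 = -364*25/24336 - 13 = -175/468 - 13 = -6259/468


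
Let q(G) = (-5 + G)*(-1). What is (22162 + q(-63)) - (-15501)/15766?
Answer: 350493681/15766 ≈ 22231.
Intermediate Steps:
q(G) = 5 - G
(22162 + q(-63)) - (-15501)/15766 = (22162 + (5 - 1*(-63))) - (-15501)/15766 = (22162 + (5 + 63)) - (-15501)/15766 = (22162 + 68) - 1*(-15501/15766) = 22230 + 15501/15766 = 350493681/15766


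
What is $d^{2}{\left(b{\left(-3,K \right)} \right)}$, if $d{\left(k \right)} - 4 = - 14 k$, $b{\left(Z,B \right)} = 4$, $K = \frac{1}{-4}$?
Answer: $2704$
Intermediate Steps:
$K = - \frac{1}{4} \approx -0.25$
$d{\left(k \right)} = 4 - 14 k$
$d^{2}{\left(b{\left(-3,K \right)} \right)} = \left(4 - 56\right)^{2} = \left(-52\right)^{2} = 2704$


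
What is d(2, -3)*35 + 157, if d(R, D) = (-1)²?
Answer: 192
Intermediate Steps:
d(R, D) = 1
d(2, -3)*35 + 157 = 1*35 + 157 = 35 + 157 = 192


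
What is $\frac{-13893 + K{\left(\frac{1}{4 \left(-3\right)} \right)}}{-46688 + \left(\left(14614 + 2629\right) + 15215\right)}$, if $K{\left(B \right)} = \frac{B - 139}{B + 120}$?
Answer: $\frac{9996848}{10238485} \approx 0.9764$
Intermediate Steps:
$K{\left(B \right)} = \frac{-139 + B}{120 + B}$
$\frac{-13893 + K{\left(\frac{1}{4 \left(-3\right)} \right)}}{-46688 + \left(\left(14614 + 2629\right) + 15215\right)} = \frac{-13893 + \frac{-139 + \frac{1}{4 \left(-3\right)}}{120 + \frac{1}{4 \left(-3\right)}}}{-46688 + \left(\left(14614 + 2629\right) + 15215\right)} = \frac{-13893 + \frac{-139 + \frac{1}{-12}}{120 + \frac{1}{-12}}}{-46688 + \left(17243 + 15215\right)} = \frac{-13893 + \frac{-139 - \frac{1}{12}}{120 - \frac{1}{12}}}{-46688 + 32458} = \frac{-13893 + \frac{1}{\frac{1439}{12}} \left(- \frac{1669}{12}\right)}{-14230} = \left(-13893 + \frac{12}{1439} \left(- \frac{1669}{12}\right)\right) \left(- \frac{1}{14230}\right) = \left(-13893 - \frac{1669}{1439}\right) \left(- \frac{1}{14230}\right) = \left(- \frac{19993696}{1439}\right) \left(- \frac{1}{14230}\right) = \frac{9996848}{10238485}$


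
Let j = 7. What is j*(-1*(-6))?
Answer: 42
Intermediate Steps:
j*(-1*(-6)) = 7*(-1*(-6)) = 7*6 = 42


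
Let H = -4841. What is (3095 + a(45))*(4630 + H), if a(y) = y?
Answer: -662540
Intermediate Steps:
(3095 + a(45))*(4630 + H) = (3095 + 45)*(4630 - 4841) = 3140*(-211) = -662540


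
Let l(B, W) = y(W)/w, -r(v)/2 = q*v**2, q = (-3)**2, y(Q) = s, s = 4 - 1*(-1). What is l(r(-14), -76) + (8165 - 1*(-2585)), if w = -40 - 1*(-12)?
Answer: 300995/28 ≈ 10750.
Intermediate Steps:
s = 5 (s = 4 + 1 = 5)
y(Q) = 5
w = -28 (w = -40 + 12 = -28)
q = 9
r(v) = -18*v**2
l(B, W) = -5/28 (l(B, W) = 5/(-28) = 5*(-1/28) = -5/28)
l(r(-14), -76) + (8165 - 1*(-2585)) = -5/28 + (8165 - 1*(-2585)) = -5/28 + (8165 + 2585) = -5/28 + 10750 = 300995/28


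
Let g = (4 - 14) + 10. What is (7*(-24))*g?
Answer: 0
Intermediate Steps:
g = 0 (g = -10 + 10 = 0)
(7*(-24))*g = (7*(-24))*0 = -168*0 = 0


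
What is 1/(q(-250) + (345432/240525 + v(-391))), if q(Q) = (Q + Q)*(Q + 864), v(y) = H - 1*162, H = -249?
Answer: -80175/24646561781 ≈ -3.2530e-6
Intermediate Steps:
v(y) = -411 (v(y) = -249 - 1*162 = -249 - 162 = -411)
q(Q) = 2*Q*(864 + Q) (q(Q) = (2*Q)*(864 + Q) = 2*Q*(864 + Q))
1/(q(-250) + (345432/240525 + v(-391))) = 1/(2*(-250)*(864 - 250) + (345432/240525 - 411)) = 1/(2*(-250)*614 + (345432*(1/240525) - 411)) = 1/(-307000 + (115144/80175 - 411)) = 1/(-307000 - 32836781/80175) = 1/(-24646561781/80175) = -80175/24646561781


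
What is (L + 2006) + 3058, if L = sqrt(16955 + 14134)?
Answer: 5064 + sqrt(31089) ≈ 5240.3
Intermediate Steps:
L = sqrt(31089) ≈ 176.32
(L + 2006) + 3058 = (sqrt(31089) + 2006) + 3058 = (2006 + sqrt(31089)) + 3058 = 5064 + sqrt(31089)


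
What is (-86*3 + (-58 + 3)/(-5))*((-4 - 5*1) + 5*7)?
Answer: -6422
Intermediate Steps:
(-86*3 + (-58 + 3)/(-5))*((-4 - 5*1) + 5*7) = (-258 - 55*(-⅕))*((-4 - 5) + 35) = (-258 + 11)*(-9 + 35) = -247*26 = -6422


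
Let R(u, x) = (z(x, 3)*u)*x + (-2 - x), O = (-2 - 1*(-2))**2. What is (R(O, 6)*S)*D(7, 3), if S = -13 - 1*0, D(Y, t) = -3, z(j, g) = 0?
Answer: -312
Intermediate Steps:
O = 0 (O = (-2 + 2)**2 = 0**2 = 0)
R(u, x) = -2 - x (R(u, x) = (0*u)*x + (-2 - x) = 0*x + (-2 - x) = 0 + (-2 - x) = -2 - x)
S = -13 (S = -13 + 0 = -13)
(R(O, 6)*S)*D(7, 3) = ((-2 - 1*6)*(-13))*(-3) = ((-2 - 6)*(-13))*(-3) = -8*(-13)*(-3) = 104*(-3) = -312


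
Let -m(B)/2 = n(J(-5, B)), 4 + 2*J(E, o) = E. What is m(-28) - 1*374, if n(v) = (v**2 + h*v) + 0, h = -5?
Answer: -919/2 ≈ -459.50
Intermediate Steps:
J(E, o) = -2 + E/2
n(v) = v**2 - 5*v (n(v) = (v**2 - 5*v) + 0 = v**2 - 5*v)
m(B) = -171/2 (m(B) = -2*(-2 + (1/2)*(-5))*(-5 + (-2 + (1/2)*(-5))) = -2*(-2 - 5/2)*(-5 + (-2 - 5/2)) = -(-9)*(-5 - 9/2) = -(-9)*(-19)/2 = -2*171/4 = -171/2)
m(-28) - 1*374 = -171/2 - 1*374 = -171/2 - 374 = -919/2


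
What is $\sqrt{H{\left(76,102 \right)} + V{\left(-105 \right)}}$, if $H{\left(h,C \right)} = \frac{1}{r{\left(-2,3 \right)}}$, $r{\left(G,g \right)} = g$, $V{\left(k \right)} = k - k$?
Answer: $\frac{\sqrt{3}}{3} \approx 0.57735$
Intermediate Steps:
$V{\left(k \right)} = 0$
$H{\left(h,C \right)} = \frac{1}{3}$
$\sqrt{H{\left(76,102 \right)} + V{\left(-105 \right)}} = \sqrt{\frac{1}{3} + 0} = \sqrt{\frac{1}{3}} = \frac{\sqrt{3}}{3}$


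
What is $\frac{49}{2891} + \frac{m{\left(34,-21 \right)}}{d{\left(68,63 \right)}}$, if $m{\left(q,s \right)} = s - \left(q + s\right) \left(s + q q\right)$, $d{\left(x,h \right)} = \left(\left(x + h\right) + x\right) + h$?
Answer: $- \frac{435761}{7729} \approx -56.38$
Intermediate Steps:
$d{\left(x,h \right)} = 2 h + 2 x$ ($d{\left(x,h \right)} = \left(\left(h + x\right) + x\right) + h = \left(h + 2 x\right) + h = 2 h + 2 x$)
$m{\left(q,s \right)} = s - \left(q + s\right) \left(s + q^{2}\right)$
$\frac{49}{2891} + \frac{m{\left(34,-21 \right)}}{d{\left(68,63 \right)}} = \frac{49}{2891} + \frac{-21 - 34^{3} - \left(-21\right)^{2} - 34 \left(-21\right) - - 21 \cdot 34^{2}}{2 \cdot 63 + 2 \cdot 68} = 49 \cdot \frac{1}{2891} + \frac{-21 - 39304 - 441 + 714 - \left(-21\right) 1156}{126 + 136} = \frac{1}{59} + \frac{-21 - 39304 - 441 + 714 + 24276}{262} = \frac{1}{59} - \frac{7388}{131} = - \frac{435761}{7729}$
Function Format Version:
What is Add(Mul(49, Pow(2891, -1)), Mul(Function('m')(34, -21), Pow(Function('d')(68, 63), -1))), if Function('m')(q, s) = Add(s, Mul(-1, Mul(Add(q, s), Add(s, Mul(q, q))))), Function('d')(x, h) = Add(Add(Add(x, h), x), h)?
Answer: Rational(-435761, 7729) ≈ -56.380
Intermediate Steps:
Function('d')(x, h) = Add(Mul(2, h), Mul(2, x)) (Function('d')(x, h) = Add(Add(Add(h, x), x), h) = Add(Add(h, Mul(2, x)), h) = Add(Mul(2, h), Mul(2, x)))
Function('m')(q, s) = Add(s, Mul(-1, Add(q, s), Add(s, Pow(q, 2)))) (Function('m')(q, s) = Add(s, Mul(-1, Mul(Add(q, s), Add(s, Pow(q, 2))))) = Add(s, Mul(-1, Add(q, s), Add(s, Pow(q, 2)))))
Add(Mul(49, Pow(2891, -1)), Mul(Function('m')(34, -21), Pow(Function('d')(68, 63), -1))) = Add(Mul(49, Pow(2891, -1)), Mul(Add(-21, Mul(-1, Pow(34, 3)), Mul(-1, Pow(-21, 2)), Mul(-1, 34, -21), Mul(-1, -21, Pow(34, 2))), Pow(Add(Mul(2, 63), Mul(2, 68)), -1))) = Add(Mul(49, Rational(1, 2891)), Mul(Add(-21, Mul(-1, 39304), Mul(-1, 441), 714, Mul(-1, -21, 1156)), Pow(Add(126, 136), -1))) = Add(Rational(1, 59), Mul(Add(-21, -39304, -441, 714, 24276), Pow(262, -1))) = Add(Rational(1, 59), Mul(-14776, Rational(1, 262))) = Add(Rational(1, 59), Rational(-7388, 131)) = Rational(-435761, 7729)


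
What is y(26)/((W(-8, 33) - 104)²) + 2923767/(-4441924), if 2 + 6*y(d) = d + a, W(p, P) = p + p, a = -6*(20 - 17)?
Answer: -10524450719/15990926400 ≈ -0.65815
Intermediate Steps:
a = -18 (a = -6*3 = -18)
W(p, P) = 2*p
y(d) = -10/3 + d/6 (y(d) = -⅓ + (d - 18)/6 = -⅓ + (-18 + d)/6 = -⅓ + (-3 + d/6) = -10/3 + d/6)
y(26)/((W(-8, 33) - 104)²) + 2923767/(-4441924) = (-10/3 + (⅙)*26)/((2*(-8) - 104)²) + 2923767/(-4441924) = (-10/3 + 13/3)/((-16 - 104)²) + 2923767*(-1/4441924) = 1/(-120)² - 2923767/4441924 = 1/14400 - 2923767/4441924 = -10524450719/15990926400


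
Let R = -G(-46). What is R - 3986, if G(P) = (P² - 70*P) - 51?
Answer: -9271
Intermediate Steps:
G(P) = -51 + P² - 70*P
R = -5285 (R = -(-51 + (-46)² - 70*(-46)) = -(-51 + 2116 + 3220) = -1*5285 = -5285)
R - 3986 = -5285 - 3986 = -9271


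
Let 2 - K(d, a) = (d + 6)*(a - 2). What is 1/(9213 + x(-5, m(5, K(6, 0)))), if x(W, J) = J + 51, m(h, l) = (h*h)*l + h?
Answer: 1/9919 ≈ 0.00010082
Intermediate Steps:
K(d, a) = 2 - (-2 + a)*(6 + d) (K(d, a) = 2 - (d + 6)*(a - 2) = 2 - (6 + d)*(-2 + a) = 2 - (-2 + a)*(6 + d))
m(h, l) = h + l*h² (m(h, l) = h²*l + h = l*h² + h = h + l*h²)
x(W, J) = 51 + J
1/(9213 + x(-5, m(5, K(6, 0)))) = 1/(9213 + (51 + 5*(1 + 5*(14 - 6*0 + 2*6 - 1*0*6)))) = 1/(9213 + (51 + 5*(1 + 5*(14 + 0 + 12 + 0)))) = 1/(9213 + (51 + 5*(1 + 5*26))) = 1/(9213 + (51 + 5*(1 + 130))) = 1/(9213 + (51 + 5*131)) = 1/(9213 + (51 + 655)) = 1/(9213 + 706) = 1/9919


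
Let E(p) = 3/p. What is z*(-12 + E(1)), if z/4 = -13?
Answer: 468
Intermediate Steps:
z = -52 (z = 4*(-13) = -52)
z*(-12 + E(1)) = -52*(-12 + 3/1) = -52*(-12 + 3*1) = -52*(-12 + 3) = -52*(-9) = 468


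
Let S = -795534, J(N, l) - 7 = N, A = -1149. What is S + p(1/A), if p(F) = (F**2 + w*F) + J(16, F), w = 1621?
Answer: -1050236280239/1320201 ≈ -7.9551e+5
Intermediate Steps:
J(N, l) = 7 + N
p(F) = 23 + F**2 + 1621*F (p(F) = (F**2 + 1621*F) + (7 + 16) = (F**2 + 1621*F) + 23 = 23 + F**2 + 1621*F)
S + p(1/A) = -795534 + (23 + (1/(-1149))**2 + 1621/(-1149)) = -795534 + (23 + (-1/1149)**2 + 1621*(-1/1149)) = -795534 + (23 + 1/1320201 - 1621/1149) = -795534 + 28502095/1320201 = -1050236280239/1320201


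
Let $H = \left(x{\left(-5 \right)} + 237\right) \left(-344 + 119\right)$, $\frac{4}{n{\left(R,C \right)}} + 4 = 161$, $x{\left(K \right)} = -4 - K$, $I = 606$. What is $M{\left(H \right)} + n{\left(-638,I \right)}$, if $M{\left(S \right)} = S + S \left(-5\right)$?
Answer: $\frac{33629404}{157} \approx 2.142 \cdot 10^{5}$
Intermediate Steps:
$n{\left(R,C \right)} = \frac{4}{157}$ ($n{\left(R,C \right)} = \frac{4}{-4 + 161} = \frac{4}{157}$)
$H = -53550$ ($H = \left(\left(-4 - -5\right) + 237\right) \left(-344 + 119\right) = \left(\left(-4 + 5\right) + 237\right) \left(-225\right) = \left(1 + 237\right) \left(-225\right) = 238 \left(-225\right) = -53550$)
$M{\left(S \right)} = - 4 S$ ($M{\left(S \right)} = S - 5 S = - 4 S$)
$M{\left(H \right)} + n{\left(-638,I \right)} = \left(-4\right) \left(-53550\right) + \frac{4}{157} = 214200 + \frac{4}{157} = \frac{33629404}{157}$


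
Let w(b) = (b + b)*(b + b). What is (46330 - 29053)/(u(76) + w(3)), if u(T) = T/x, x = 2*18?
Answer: 155493/343 ≈ 453.33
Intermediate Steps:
x = 36
u(T) = T/36
w(b) = 4*b² (w(b) = (2*b)*(2*b) = 4*b²)
(46330 - 29053)/(u(76) + w(3)) = (46330 - 29053)/((1/36)*76 + 4*3²) = 17277/(19/9 + 4*9) = 17277/(19/9 + 36) = 17277/(343/9) = 17277*(9/343) = 155493/343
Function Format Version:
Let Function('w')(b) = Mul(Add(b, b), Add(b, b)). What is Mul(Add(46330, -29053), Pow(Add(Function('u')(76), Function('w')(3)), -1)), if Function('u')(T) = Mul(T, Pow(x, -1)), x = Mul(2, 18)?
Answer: Rational(155493, 343) ≈ 453.33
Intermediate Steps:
x = 36
Function('u')(T) = Mul(Rational(1, 36), T) (Function('u')(T) = Mul(T, Pow(36, -1)) = Mul(T, Rational(1, 36)) = Mul(Rational(1, 36), T))
Function('w')(b) = Mul(4, Pow(b, 2)) (Function('w')(b) = Mul(Mul(2, b), Mul(2, b)) = Mul(4, Pow(b, 2)))
Mul(Add(46330, -29053), Pow(Add(Function('u')(76), Function('w')(3)), -1)) = Mul(Add(46330, -29053), Pow(Add(Mul(Rational(1, 36), 76), Mul(4, Pow(3, 2))), -1)) = Mul(17277, Pow(Add(Rational(19, 9), Mul(4, 9)), -1)) = Mul(17277, Pow(Add(Rational(19, 9), 36), -1)) = Mul(17277, Pow(Rational(343, 9), -1)) = Mul(17277, Rational(9, 343)) = Rational(155493, 343)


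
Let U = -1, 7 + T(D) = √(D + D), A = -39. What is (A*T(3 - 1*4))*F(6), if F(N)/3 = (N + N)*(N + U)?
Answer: 49140 - 7020*I*√2 ≈ 49140.0 - 9927.8*I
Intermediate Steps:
T(D) = -7 + √2*√D (T(D) = -7 + √(D + D) = -7 + √(2*D) = -7 + √2*√D)
F(N) = 6*N*(-1 + N) (F(N) = 3*((N + N)*(N - 1)) = 3*((2*N)*(-1 + N)) = 3*(2*N*(-1 + N)) = 6*N*(-1 + N))
(A*T(3 - 1*4))*F(6) = (-39*(-7 + √2*√(3 - 1*4)))*(6*6*(-1 + 6)) = (-39*(-7 + √2*√(3 - 4)))*(6*6*5) = -39*(-7 + √2*√(-1))*180 = -39*(-7 + √2*I)*180 = -39*(-7 + I*√2)*180 = (273 - 39*I*√2)*180 = 49140 - 7020*I*√2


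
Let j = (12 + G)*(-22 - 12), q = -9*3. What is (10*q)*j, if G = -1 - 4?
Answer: 64260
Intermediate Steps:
G = -5
q = -27
j = -238 (j = (12 - 5)*(-22 - 12) = 7*(-34) = -238)
(10*q)*j = (10*(-27))*(-238) = -270*(-238) = 64260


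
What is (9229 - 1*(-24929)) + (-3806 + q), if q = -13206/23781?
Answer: 240595902/7927 ≈ 30351.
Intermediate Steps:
q = -4402/7927 (q = -13206*1/23781 = -4402/7927 ≈ -0.55532)
(9229 - 1*(-24929)) + (-3806 + q) = (9229 - 1*(-24929)) + (-3806 - 4402/7927) = (9229 + 24929) - 30174564/7927 = 34158 - 30174564/7927 = 240595902/7927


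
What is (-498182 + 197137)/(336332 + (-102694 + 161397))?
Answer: -60209/79007 ≈ -0.76207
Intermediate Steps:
(-498182 + 197137)/(336332 + (-102694 + 161397)) = -301045/(336332 + 58703) = -301045/395035 = -301045*1/395035 = -60209/79007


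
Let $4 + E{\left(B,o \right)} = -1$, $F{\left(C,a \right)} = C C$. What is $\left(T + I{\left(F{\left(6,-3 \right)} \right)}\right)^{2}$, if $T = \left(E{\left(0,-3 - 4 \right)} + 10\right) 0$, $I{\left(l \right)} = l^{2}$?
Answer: $1679616$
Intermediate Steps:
$F{\left(C,a \right)} = C^{2}$
$E{\left(B,o \right)} = -5$ ($E{\left(B,o \right)} = -4 - 1 = -5$)
$T = 0$ ($T = \left(-5 + 10\right) 0 = 5 \cdot 0 = 0$)
$\left(T + I{\left(F{\left(6,-3 \right)} \right)}\right)^{2} = \left(0 + \left(6^{2}\right)^{2}\right)^{2} = \left(0 + 36^{2}\right)^{2} = \left(0 + 1296\right)^{2} = 1296^{2} = 1679616$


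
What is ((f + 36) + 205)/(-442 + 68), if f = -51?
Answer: -95/187 ≈ -0.50802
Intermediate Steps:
((f + 36) + 205)/(-442 + 68) = ((-51 + 36) + 205)/(-442 + 68) = (-15 + 205)/(-374) = 190*(-1/374) = -95/187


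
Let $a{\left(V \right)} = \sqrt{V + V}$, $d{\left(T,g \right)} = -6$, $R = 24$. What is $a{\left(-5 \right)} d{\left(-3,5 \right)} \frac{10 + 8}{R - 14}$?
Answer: $- \frac{54 i \sqrt{10}}{5} \approx - 34.153 i$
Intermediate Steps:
$a{\left(V \right)} = \sqrt{2} \sqrt{V}$ ($a{\left(V \right)} = \sqrt{2 V} = \sqrt{2} \sqrt{V}$)
$a{\left(-5 \right)} d{\left(-3,5 \right)} \frac{10 + 8}{R - 14} = \sqrt{2} \sqrt{-5} \left(-6\right) \frac{10 + 8}{24 - 14} = \sqrt{2} i \sqrt{5} \left(-6\right) \frac{18}{10} = i \sqrt{10} \left(-6\right) 18 \cdot \frac{1}{10} = - 6 i \sqrt{10} \cdot \frac{9}{5} = - \frac{54 i \sqrt{10}}{5}$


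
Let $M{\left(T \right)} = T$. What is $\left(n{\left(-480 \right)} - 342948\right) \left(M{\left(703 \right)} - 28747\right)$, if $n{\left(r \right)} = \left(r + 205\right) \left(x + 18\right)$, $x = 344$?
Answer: $12409413912$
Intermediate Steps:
$n{\left(r \right)} = 74210 + 362 r$ ($n{\left(r \right)} = \left(r + 205\right) \left(344 + 18\right) = \left(205 + r\right) 362 = 74210 + 362 r$)
$\left(n{\left(-480 \right)} - 342948\right) \left(M{\left(703 \right)} - 28747\right) = \left(\left(74210 + 362 \left(-480\right)\right) - 342948\right) \left(703 - 28747\right) = \left(\left(74210 - 173760\right) - 342948\right) \left(-28044\right) = \left(-99550 - 342948\right) \left(-28044\right) = \left(-442498\right) \left(-28044\right) = 12409413912$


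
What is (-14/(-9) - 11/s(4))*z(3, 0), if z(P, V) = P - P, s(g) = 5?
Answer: 0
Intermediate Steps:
z(P, V) = 0
(-14/(-9) - 11/s(4))*z(3, 0) = (-14/(-9) - 11/5)*0 = (-14*(-1/9) - 11*1/5)*0 = (14/9 - 11/5)*0 = -29/45*0 = 0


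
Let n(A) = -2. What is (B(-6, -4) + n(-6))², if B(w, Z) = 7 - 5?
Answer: 0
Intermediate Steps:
B(w, Z) = 2
(B(-6, -4) + n(-6))² = (2 - 2)² = 0² = 0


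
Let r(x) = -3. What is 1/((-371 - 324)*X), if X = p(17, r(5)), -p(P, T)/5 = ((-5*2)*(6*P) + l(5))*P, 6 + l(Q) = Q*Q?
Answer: -1/59134075 ≈ -1.6911e-8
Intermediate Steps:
l(Q) = -6 + Q² (l(Q) = -6 + Q*Q = -6 + Q²)
p(P, T) = -5*P*(19 - 60*P) (p(P, T) = -5*((-5*2)*(6*P) + (-6 + 5²))*P = -5*(-60*P + (-6 + 25))*P = -5*(-60*P + 19)*P = -5*(19 - 60*P)*P = -5*P*(19 - 60*P))
X = 85085 (X = 5*17*(-19 + 60*17) = 5*17*(-19 + 1020) = 5*17*1001 = 85085)
1/((-371 - 324)*X) = 1/((-371 - 324)*85085) = 1/(-695*85085) = 1/(-59134075) = -1/59134075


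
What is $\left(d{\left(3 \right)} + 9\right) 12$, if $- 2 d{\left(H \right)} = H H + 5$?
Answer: $24$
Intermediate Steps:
$d{\left(H \right)} = - \frac{5}{2} - \frac{H^{2}}{2}$ ($d{\left(H \right)} = - \frac{H H + 5}{2} = - \frac{H^{2} + 5}{2} = - \frac{5 + H^{2}}{2} = - \frac{5}{2} - \frac{H^{2}}{2}$)
$\left(d{\left(3 \right)} + 9\right) 12 = \left(\left(- \frac{5}{2} - \frac{3^{2}}{2}\right) + 9\right) 12 = \left(\left(- \frac{5}{2} - \frac{9}{2}\right) + 9\right) 12 = \left(-7 + 9\right) 12 = 2 \cdot 12 = 24$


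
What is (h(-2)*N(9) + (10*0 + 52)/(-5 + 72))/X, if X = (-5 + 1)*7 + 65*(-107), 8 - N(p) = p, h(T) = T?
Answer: -186/467861 ≈ -0.00039755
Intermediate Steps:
N(p) = 8 - p
X = -6983 (X = -4*7 - 6955 = -28 - 6955 = -6983)
(h(-2)*N(9) + (10*0 + 52)/(-5 + 72))/X = (-2*(8 - 1*9) + (10*0 + 52)/(-5 + 72))/(-6983) = (-2*(8 - 9) + (0 + 52)/67)*(-1/6983) = (-2*(-1) + 52*(1/67))*(-1/6983) = (2 + 52/67)*(-1/6983) = (186/67)*(-1/6983) = -186/467861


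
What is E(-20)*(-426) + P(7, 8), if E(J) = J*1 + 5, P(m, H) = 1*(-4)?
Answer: 6386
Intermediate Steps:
P(m, H) = -4
E(J) = 5 + J (E(J) = J + 5 = 5 + J)
E(-20)*(-426) + P(7, 8) = (5 - 20)*(-426) - 4 = -15*(-426) - 4 = 6390 - 4 = 6386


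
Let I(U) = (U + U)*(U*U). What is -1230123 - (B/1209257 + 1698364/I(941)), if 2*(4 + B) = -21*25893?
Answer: -2478939545794086111829/2015196851715194 ≈ -1.2301e+6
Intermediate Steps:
I(U) = 2*U³ (I(U) = (2*U)*U² = 2*U³)
B = -543761/2 (B = -4 + (-21*25893)/2 = -4 + (½)*(-543753) = -4 - 543753/2 = -543761/2 ≈ -2.7188e+5)
-1230123 - (B/1209257 + 1698364/I(941)) = -1230123 - (-543761/2/1209257 + 1698364/((2*941³))) = -1230123 - (-543761/2*1/1209257 + 1698364/((2*833237621))) = -1230123 - (-543761/2418514 + 1698364/1666475242) = -1230123 - (-543761/2418514 + 1698364*(1/1666475242)) = -1230123 - (-543761/2418514 + 849182/833237621) = -1230123 - 1*(-451028363477033/2015196851715194) = -1230123 + 451028363477033/2015196851715194 = -2478939545794086111829/2015196851715194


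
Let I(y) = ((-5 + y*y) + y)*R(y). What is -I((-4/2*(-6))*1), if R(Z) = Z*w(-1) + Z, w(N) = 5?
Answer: -10872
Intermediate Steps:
R(Z) = 6*Z (R(Z) = Z*5 + Z = 5*Z + Z = 6*Z)
I(y) = 6*y*(-5 + y + y²) (I(y) = ((-5 + y*y) + y)*(6*y) = ((-5 + y²) + y)*(6*y) = (-5 + y + y²)*(6*y) = 6*y*(-5 + y + y²))
-I((-4/2*(-6))*1) = -6*(-4/2*(-6))*1*(-5 + (-4/2*(-6))*1 + ((-4/2*(-6))*1)²) = -6*(-4*½*(-6))*1*(-5 + (-4*½*(-6))*1 + ((-4*½*(-6))*1)²) = -6*-2*(-6)*1*(-5 - 2*(-6)*1 + (-2*(-6)*1)²) = -6*12*1*(-5 + 12*1 + (12*1)²) = -6*12*(-5 + 12 + 12²) = -6*12*(-5 + 12 + 144) = -6*12*151 = -1*10872 = -10872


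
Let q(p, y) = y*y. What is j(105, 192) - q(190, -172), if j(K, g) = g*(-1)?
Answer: -29776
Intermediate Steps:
j(K, g) = -g
q(p, y) = y²
j(105, 192) - q(190, -172) = -1*192 - 1*(-172)² = -192 - 1*29584 = -192 - 29584 = -29776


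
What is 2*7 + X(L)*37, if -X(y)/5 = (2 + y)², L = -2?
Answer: 14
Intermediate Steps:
X(y) = -5*(2 + y)²
2*7 + X(L)*37 = 2*7 - 5*(2 - 2)²*37 = 14 - 5*0²*37 = 14 - 5*0*37 = 14 + 0*37 = 14 + 0 = 14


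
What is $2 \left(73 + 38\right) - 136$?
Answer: $86$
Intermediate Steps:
$2 \left(73 + 38\right) - 136 = 2 \cdot 111 - 136 = 222 - 136 = 86$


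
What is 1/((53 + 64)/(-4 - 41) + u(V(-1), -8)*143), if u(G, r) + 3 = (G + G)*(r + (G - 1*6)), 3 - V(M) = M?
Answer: -5/59358 ≈ -8.4235e-5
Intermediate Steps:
V(M) = 3 - M
u(G, r) = -3 + 2*G*(-6 + G + r) (u(G, r) = -3 + (G + G)*(r + (G - 1*6)) = -3 + (2*G)*(r + (G - 6)) = -3 + (2*G)*(r + (-6 + G)) = -3 + (2*G)*(-6 + G + r) = -3 + 2*G*(-6 + G + r))
1/((53 + 64)/(-4 - 41) + u(V(-1), -8)*143) = 1/((53 + 64)/(-4 - 41) + (-3 - 12*(3 - 1*(-1)) + 2*(3 - 1*(-1))**2 + 2*(3 - 1*(-1))*(-8))*143) = 1/(117/(-45) + (-3 - 12*(3 + 1) + 2*(3 + 1)**2 + 2*(3 + 1)*(-8))*143) = 1/(117*(-1/45) + (-3 - 12*4 + 2*4**2 + 2*4*(-8))*143) = 1/(-13/5 + (-3 - 48 + 2*16 - 64)*143) = 1/(-13/5 + (-3 - 48 + 32 - 64)*143) = 1/(-13/5 - 83*143) = 1/(-13/5 - 11869) = 1/(-59358/5) = -5/59358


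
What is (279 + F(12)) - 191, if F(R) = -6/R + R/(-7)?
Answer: 1201/14 ≈ 85.786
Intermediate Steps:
F(R) = -6/R - R/7 (F(R) = -6/R + R*(-1/7) = -6/R - R/7)
(279 + F(12)) - 191 = (279 + (-6/12 - 1/7*12)) - 191 = (279 + (-6*1/12 - 12/7)) - 191 = (279 + (-1/2 - 12/7)) - 191 = (279 - 31/14) - 191 = 3875/14 - 191 = 1201/14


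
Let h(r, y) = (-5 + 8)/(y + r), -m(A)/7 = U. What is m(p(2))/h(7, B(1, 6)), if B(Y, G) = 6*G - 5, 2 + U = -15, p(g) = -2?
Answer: 4522/3 ≈ 1507.3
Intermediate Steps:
U = -17 (U = -2 - 15 = -17)
m(A) = 119 (m(A) = -7*(-17) = 119)
B(Y, G) = -5 + 6*G
h(r, y) = 3/(r + y)
m(p(2))/h(7, B(1, 6)) = 119/((3/(7 + (-5 + 6*6)))) = 119/((3/(7 + (-5 + 36)))) = 119/((3/(7 + 31))) = 119/((3/38)) = 119/((3*(1/38))) = 119/(3/38) = 119*(38/3) = 4522/3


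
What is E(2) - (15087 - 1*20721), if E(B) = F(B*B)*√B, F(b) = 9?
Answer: 5634 + 9*√2 ≈ 5646.7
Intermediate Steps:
E(B) = 9*√B
E(2) - (15087 - 1*20721) = 9*√2 - (15087 - 1*20721) = 9*√2 - (15087 - 20721) = 9*√2 - 1*(-5634) = 9*√2 + 5634 = 5634 + 9*√2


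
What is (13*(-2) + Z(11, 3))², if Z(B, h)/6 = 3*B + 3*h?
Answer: 51076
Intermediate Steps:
Z(B, h) = 18*B + 18*h (Z(B, h) = 6*(3*B + 3*h) = 18*B + 18*h)
(13*(-2) + Z(11, 3))² = (13*(-2) + (18*11 + 18*3))² = (-26 + (198 + 54))² = (-26 + 252)² = 226² = 51076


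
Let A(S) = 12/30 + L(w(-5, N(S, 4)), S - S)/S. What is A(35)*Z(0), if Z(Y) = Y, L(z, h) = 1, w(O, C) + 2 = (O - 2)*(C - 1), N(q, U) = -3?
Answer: 0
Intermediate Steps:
w(O, C) = -2 + (-1 + C)*(-2 + O) (w(O, C) = -2 + (O - 2)*(C - 1) = -2 + (-2 + O)*(-1 + C) = -2 + (-1 + C)*(-2 + O))
A(S) = ⅖ + 1/S (A(S) = 12/30 + 1/S = 12*(1/30) + 1/S = ⅖ + 1/S)
A(35)*Z(0) = (⅖ + 1/35)*0 = (3/7)*0 = 0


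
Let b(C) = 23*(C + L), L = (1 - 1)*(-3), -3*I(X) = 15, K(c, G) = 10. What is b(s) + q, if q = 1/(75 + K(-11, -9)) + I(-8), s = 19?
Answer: 36721/85 ≈ 432.01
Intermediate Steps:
I(X) = -5 (I(X) = -⅓*15 = -5)
L = 0 (L = 0*(-3) = 0)
q = -424/85 (q = 1/(75 + 10) - 5 = 1/85 - 5 = -424/85 ≈ -4.9882)
b(C) = 23*C (b(C) = 23*(C + 0) = 23*C)
b(s) + q = 23*19 - 424/85 = 437 - 424/85 = 36721/85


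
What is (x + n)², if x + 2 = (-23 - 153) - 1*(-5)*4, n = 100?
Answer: 3364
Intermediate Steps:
x = -158 (x = -2 + ((-23 - 153) - 1*(-5)*4) = -2 + (-176 + 5*4) = -2 + (-176 + 20) = -2 - 156 = -158)
(x + n)² = (-158 + 100)² = (-58)² = 3364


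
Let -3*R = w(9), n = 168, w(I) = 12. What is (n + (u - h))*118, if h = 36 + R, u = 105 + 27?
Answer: 31624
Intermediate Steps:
R = -4 (R = -⅓*12 = -4)
u = 132
h = 32 (h = 36 - 4 = 32)
(n + (u - h))*118 = (168 + (132 - 1*32))*118 = (168 + (132 - 32))*118 = (168 + 100)*118 = 268*118 = 31624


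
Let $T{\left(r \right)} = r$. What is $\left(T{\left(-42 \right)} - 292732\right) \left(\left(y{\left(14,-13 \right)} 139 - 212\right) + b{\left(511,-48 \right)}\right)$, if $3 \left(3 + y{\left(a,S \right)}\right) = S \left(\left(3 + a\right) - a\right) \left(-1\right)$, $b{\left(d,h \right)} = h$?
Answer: $-330834620$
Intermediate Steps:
$y{\left(a,S \right)} = -3 - S$ ($y{\left(a,S \right)} = -3 + \frac{S \left(\left(3 + a\right) - a\right) \left(-1\right)}{3} = -3 + \frac{S 3 \left(-1\right)}{3} = -3 + \frac{3 S \left(-1\right)}{3} = -3 + \frac{\left(-3\right) S}{3} = -3 - S$)
$\left(T{\left(-42 \right)} - 292732\right) \left(\left(y{\left(14,-13 \right)} 139 - 212\right) + b{\left(511,-48 \right)}\right) = \left(-42 - 292732\right) \left(\left(\left(-3 - -13\right) 139 - 212\right) - 48\right) = - 292774 \left(\left(\left(-3 + 13\right) 139 - 212\right) - 48\right) = - 292774 \left(\left(10 \cdot 139 - 212\right) - 48\right) = - 292774 \left(\left(1390 - 212\right) - 48\right) = - 292774 \left(1178 - 48\right) = \left(-292774\right) 1130 = -330834620$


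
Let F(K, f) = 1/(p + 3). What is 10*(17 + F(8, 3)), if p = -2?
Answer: 180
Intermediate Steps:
F(K, f) = 1 (F(K, f) = 1/(-2 + 3) = 1/1 = 1)
10*(17 + F(8, 3)) = 10*(17 + 1) = 10*18 = 180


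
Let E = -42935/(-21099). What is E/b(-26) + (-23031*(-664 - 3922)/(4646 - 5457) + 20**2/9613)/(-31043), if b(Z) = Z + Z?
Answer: 1103572311127724669/265527005181191052 ≈ 4.1562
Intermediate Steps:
b(Z) = 2*Z
E = 42935/21099 (E = -42935*(-1/21099) = 42935/21099 ≈ 2.0349)
E/b(-26) + (-23031*(-664 - 3922)/(4646 - 5457) + 20**2/9613)/(-31043) = 42935/(21099*((2*(-26)))) + (-23031*(-664 - 3922)/(4646 - 5457) + 20**2/9613)/(-31043) = (42935/21099)/(-52) + (-23031/((-811/(-4586))) + 400*(1/9613))*(-1/31043) = (42935/21099)*(-1/52) + (-23031/((-811*(-1/4586))) + 400/9613)*(-1/31043) = -42935/1097148 + (-23031/811/4586 + 400/9613)*(-1/31043) = -42935/1097148 + (-23031*4586/811 + 400/9613)*(-1/31043) = -42935/1097148 + (-105620166/811 + 400/9613)*(-1/31043) = -42935/1097148 - 1015326331358/7796143*(-1/31043) = -42935/1097148 + 1015326331358/242015667149 = 1103572311127724669/265527005181191052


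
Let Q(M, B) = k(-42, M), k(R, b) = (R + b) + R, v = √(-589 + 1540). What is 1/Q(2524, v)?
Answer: 1/2440 ≈ 0.00040984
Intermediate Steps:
v = √951 ≈ 30.838
k(R, b) = b + 2*R
Q(M, B) = -84 + M (Q(M, B) = M + 2*(-42) = M - 84 = -84 + M)
1/Q(2524, v) = 1/(-84 + 2524) = 1/2440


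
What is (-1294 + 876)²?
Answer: 174724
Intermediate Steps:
(-1294 + 876)² = (-418)² = 174724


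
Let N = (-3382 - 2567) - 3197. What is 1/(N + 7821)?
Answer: -1/1325 ≈ -0.00075472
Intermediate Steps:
N = -9146 (N = -5949 - 3197 = -9146)
1/(N + 7821) = 1/(-9146 + 7821) = 1/(-1325) = -1/1325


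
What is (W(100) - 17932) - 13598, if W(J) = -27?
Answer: -31557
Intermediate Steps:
(W(100) - 17932) - 13598 = (-27 - 17932) - 13598 = -17959 - 13598 = -31557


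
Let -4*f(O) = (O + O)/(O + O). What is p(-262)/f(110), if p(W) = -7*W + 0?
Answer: -7336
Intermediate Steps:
p(W) = -7*W
f(O) = -¼ (f(O) = -(O + O)/(4*(O + O)) = -2*O/(4*(2*O)) = -2*O*1/(2*O)/4 = -¼*1 = -¼)
p(-262)/f(110) = (-7*(-262))/(-¼) = 1834*(-4) = -7336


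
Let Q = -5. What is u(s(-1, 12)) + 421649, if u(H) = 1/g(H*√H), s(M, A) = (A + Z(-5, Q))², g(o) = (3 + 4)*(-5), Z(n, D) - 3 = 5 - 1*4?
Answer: 14757714/35 ≈ 4.2165e+5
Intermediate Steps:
Z(n, D) = 4 (Z(n, D) = 3 + (5 - 1*4) = 3 + (5 - 4) = 3 + 1 = 4)
g(o) = -35 (g(o) = 7*(-5) = -35)
s(M, A) = (4 + A)² (s(M, A) = (A + 4)² = (4 + A)²)
u(H) = -1/35 (u(H) = 1/(-35) = -1/35)
u(s(-1, 12)) + 421649 = -1/35 + 421649 = 14757714/35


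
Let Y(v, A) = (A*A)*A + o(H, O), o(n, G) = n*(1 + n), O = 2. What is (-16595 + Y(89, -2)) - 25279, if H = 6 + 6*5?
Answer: -40550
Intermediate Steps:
H = 36 (H = 6 + 30 = 36)
Y(v, A) = 1332 + A³ (Y(v, A) = (A*A)*A + 36*(1 + 36) = A²*A + 36*37 = A³ + 1332 = 1332 + A³)
(-16595 + Y(89, -2)) - 25279 = (-16595 + (1332 + (-2)³)) - 25279 = (-16595 + (1332 - 8)) - 25279 = (-16595 + 1324) - 25279 = -15271 - 25279 = -40550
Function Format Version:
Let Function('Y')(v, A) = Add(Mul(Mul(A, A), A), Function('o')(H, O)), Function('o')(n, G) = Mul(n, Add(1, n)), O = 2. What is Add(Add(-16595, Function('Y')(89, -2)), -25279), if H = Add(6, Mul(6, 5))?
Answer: -40550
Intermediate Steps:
H = 36 (H = Add(6, 30) = 36)
Function('Y')(v, A) = Add(1332, Pow(A, 3)) (Function('Y')(v, A) = Add(Mul(Mul(A, A), A), Mul(36, Add(1, 36))) = Add(Mul(Pow(A, 2), A), Mul(36, 37)) = Add(Pow(A, 3), 1332) = Add(1332, Pow(A, 3)))
Add(Add(-16595, Function('Y')(89, -2)), -25279) = Add(Add(-16595, Add(1332, Pow(-2, 3))), -25279) = Add(Add(-16595, Add(1332, -8)), -25279) = Add(Add(-16595, 1324), -25279) = Add(-15271, -25279) = -40550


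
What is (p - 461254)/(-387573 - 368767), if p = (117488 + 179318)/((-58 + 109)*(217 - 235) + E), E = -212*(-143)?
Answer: 6779824143/11117441660 ≈ 0.60984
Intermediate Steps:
E = 30316
p = 148403/14699 (p = (117488 + 179318)/((-58 + 109)*(217 - 235) + 30316) = 296806/(51*(-18) + 30316) = 296806/(-918 + 30316) = 296806/29398 = 296806*(1/29398) = 148403/14699 ≈ 10.096)
(p - 461254)/(-387573 - 368767) = (148403/14699 - 461254)/(-387573 - 368767) = -6779824143/14699/(-756340) = -6779824143/14699*(-1/756340) = 6779824143/11117441660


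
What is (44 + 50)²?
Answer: 8836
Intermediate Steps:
(44 + 50)² = 94² = 8836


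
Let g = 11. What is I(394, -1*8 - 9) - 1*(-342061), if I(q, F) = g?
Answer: 342072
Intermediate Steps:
I(q, F) = 11
I(394, -1*8 - 9) - 1*(-342061) = 11 - 1*(-342061) = 11 + 342061 = 342072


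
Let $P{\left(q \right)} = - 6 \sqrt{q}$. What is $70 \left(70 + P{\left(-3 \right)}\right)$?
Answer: $4900 - 420 i \sqrt{3} \approx 4900.0 - 727.46 i$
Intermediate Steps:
$70 \left(70 + P{\left(-3 \right)}\right) = 70 \left(70 - 6 \sqrt{-3}\right) = 70 \left(70 - 6 i \sqrt{3}\right) = 4900 - 420 i \sqrt{3}$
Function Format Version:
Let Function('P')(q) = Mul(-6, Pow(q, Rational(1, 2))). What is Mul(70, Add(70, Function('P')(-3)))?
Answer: Add(4900, Mul(-420, I, Pow(3, Rational(1, 2)))) ≈ Add(4900.0, Mul(-727.46, I))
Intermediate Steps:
Mul(70, Add(70, Function('P')(-3))) = Mul(70, Add(70, Mul(-6, Pow(-3, Rational(1, 2))))) = Mul(70, Add(70, Mul(-6, Mul(I, Pow(3, Rational(1, 2)))))) = Mul(70, Add(70, Mul(-6, I, Pow(3, Rational(1, 2))))) = Add(4900, Mul(-420, I, Pow(3, Rational(1, 2))))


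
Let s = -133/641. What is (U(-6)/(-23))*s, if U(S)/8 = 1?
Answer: 1064/14743 ≈ 0.072170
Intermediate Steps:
U(S) = 8 (U(S) = 8*1 = 8)
s = -133/641 (s = -133*1/641 = -133/641 ≈ -0.20749)
(U(-6)/(-23))*s = (8/(-23))*(-133/641) = (8*(-1/23))*(-133/641) = -8/23*(-133/641) = 1064/14743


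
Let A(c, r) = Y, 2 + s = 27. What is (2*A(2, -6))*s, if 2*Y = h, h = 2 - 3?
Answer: -25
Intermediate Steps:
h = -1
s = 25 (s = -2 + 27 = 25)
Y = -½ (Y = (½)*(-1) = -½ ≈ -0.50000)
A(c, r) = -½
(2*A(2, -6))*s = (2*(-½))*25 = -1*25 = -25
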